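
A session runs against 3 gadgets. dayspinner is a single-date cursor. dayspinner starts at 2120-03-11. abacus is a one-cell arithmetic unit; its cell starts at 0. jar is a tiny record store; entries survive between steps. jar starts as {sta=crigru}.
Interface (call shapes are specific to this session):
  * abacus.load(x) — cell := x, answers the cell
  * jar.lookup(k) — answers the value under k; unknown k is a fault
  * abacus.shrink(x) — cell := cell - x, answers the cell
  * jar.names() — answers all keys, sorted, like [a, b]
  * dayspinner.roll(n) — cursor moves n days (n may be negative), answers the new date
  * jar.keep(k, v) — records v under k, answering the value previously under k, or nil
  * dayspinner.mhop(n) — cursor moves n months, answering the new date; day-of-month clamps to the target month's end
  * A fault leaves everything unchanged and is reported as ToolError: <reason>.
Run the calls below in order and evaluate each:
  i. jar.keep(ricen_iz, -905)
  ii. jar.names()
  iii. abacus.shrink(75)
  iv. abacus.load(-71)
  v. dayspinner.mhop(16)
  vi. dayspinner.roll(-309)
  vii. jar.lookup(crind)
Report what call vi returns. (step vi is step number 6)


Answer: 2120-09-05

Derivation:
CALL jar.keep[k='ricen_iz'; v='-905']
RET  nil
CALL jar.names[]
RET  [ricen_iz, sta]
CALL abacus.shrink[x='75']
RET  -75
CALL abacus.load[x='-71']
RET  -71
CALL dayspinner.mhop[n='16']
RET  2121-07-11
CALL dayspinner.roll[n='-309']
RET  2120-09-05
CALL jar.lookup[k='crind']
RET  ToolError: no such key crind


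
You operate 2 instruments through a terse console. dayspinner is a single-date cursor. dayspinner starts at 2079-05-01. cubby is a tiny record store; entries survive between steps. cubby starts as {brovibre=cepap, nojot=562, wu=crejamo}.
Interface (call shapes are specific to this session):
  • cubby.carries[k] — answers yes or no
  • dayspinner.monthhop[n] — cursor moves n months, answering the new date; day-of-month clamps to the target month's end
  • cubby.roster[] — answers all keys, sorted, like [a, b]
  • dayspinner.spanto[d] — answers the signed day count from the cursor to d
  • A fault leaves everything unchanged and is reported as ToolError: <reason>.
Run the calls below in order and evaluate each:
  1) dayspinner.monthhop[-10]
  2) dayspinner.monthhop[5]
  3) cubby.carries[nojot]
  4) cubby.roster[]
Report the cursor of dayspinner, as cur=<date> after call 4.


Answer: cur=2078-12-01

Derivation:
CALL dayspinner.monthhop[n=-10]
RET  2078-07-01
CALL dayspinner.monthhop[n=5]
RET  2078-12-01
CALL cubby.carries[k=nojot]
RET  yes
CALL cubby.roster[]
RET  [brovibre, nojot, wu]


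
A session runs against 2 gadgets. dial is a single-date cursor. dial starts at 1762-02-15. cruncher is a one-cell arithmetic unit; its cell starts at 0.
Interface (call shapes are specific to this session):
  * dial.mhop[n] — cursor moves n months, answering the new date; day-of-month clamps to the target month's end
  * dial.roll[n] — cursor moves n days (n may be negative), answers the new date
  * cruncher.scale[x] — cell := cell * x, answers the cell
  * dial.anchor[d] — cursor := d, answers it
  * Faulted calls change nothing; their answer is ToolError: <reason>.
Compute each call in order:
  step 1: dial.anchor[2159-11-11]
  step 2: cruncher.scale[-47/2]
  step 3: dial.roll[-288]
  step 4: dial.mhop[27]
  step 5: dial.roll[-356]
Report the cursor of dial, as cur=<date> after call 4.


Answer: cur=2161-04-27

Derivation:
Step: dial.anchor[2159-11-11]
Result: 2159-11-11
Step: cruncher.scale[-47/2]
Result: 0
Step: dial.roll[-288]
Result: 2159-01-27
Step: dial.mhop[27]
Result: 2161-04-27
Step: dial.roll[-356]
Result: 2160-05-06


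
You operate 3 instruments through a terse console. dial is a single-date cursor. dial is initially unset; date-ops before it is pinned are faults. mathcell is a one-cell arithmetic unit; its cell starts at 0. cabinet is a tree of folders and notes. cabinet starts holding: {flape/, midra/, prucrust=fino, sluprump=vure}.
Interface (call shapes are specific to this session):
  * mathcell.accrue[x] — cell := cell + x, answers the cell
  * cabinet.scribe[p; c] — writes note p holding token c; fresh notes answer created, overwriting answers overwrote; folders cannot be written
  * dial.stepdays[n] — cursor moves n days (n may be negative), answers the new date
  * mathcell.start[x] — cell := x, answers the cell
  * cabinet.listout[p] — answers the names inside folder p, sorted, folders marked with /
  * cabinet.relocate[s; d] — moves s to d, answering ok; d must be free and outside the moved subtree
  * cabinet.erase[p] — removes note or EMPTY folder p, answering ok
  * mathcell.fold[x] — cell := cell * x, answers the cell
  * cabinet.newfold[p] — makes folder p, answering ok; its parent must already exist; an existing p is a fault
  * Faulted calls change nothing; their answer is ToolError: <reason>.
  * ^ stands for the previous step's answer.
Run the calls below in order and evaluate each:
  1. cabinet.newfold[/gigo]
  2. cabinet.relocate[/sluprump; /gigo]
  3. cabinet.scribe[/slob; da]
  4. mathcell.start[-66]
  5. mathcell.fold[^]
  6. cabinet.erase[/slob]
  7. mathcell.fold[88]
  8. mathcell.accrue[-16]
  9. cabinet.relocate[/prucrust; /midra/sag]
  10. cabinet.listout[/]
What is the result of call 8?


CALL newfold[p=/gigo]
RET  ok
CALL relocate[s=/sluprump; d=/gigo]
RET  ToolError: exists
CALL scribe[p=/slob; c=da]
RET  created
CALL start[x=-66]
RET  -66
CALL fold[x=^]
RET  4356
CALL erase[p=/slob]
RET  ok
CALL fold[x=88]
RET  383328
CALL accrue[x=-16]
RET  383312
CALL relocate[s=/prucrust; d=/midra/sag]
RET  ok
CALL listout[p=/]
RET  [flape/, gigo/, midra/, sluprump]

Answer: 383312


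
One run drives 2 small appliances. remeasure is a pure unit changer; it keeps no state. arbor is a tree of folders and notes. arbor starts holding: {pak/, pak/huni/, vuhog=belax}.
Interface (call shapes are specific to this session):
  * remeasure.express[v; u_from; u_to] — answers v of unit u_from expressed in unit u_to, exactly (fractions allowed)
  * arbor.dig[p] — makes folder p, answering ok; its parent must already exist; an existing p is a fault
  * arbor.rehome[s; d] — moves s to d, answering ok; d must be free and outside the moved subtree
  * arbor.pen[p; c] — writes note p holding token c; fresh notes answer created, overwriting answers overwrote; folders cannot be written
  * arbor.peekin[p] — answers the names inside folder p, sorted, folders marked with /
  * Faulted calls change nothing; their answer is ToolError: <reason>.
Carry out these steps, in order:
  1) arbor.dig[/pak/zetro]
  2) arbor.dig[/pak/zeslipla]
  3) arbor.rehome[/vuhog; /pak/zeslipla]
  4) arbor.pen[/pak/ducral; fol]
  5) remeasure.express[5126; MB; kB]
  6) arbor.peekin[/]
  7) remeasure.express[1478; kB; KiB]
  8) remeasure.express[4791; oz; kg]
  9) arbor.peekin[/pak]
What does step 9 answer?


// dig(p→/pak/zetro) => ok
// dig(p→/pak/zeslipla) => ok
// rehome(s→/vuhog, d→/pak/zeslipla) => ToolError: exists
// pen(p→/pak/ducral, c→fol) => created
// express(v→5126, u_from→MB, u_to→kB) => 5126000
// peekin(p→/) => [pak/, vuhog]
// express(v→1478, u_from→kB, u_to→KiB) => 92375/64
// express(v→4791, u_from→oz, u_to→kg) => 217316104467/1600000000
// peekin(p→/pak) => [ducral, huni/, zeslipla/, zetro/]

Answer: [ducral, huni/, zeslipla/, zetro/]


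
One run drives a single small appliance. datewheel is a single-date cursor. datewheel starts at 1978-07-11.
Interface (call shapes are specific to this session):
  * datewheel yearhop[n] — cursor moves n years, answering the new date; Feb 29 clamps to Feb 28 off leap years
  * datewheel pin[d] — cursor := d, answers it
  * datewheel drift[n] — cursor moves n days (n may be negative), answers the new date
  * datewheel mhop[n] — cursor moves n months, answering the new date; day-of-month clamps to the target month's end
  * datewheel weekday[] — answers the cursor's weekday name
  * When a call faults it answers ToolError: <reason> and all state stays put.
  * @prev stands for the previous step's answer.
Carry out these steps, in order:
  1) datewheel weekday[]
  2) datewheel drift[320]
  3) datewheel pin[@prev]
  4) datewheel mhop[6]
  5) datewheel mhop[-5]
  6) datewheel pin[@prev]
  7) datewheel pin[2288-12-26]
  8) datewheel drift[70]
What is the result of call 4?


! datewheel weekday() == Tuesday
! datewheel drift(320) == 1979-05-27
! datewheel pin(@prev) == 1979-05-27
! datewheel mhop(6) == 1979-11-27
! datewheel mhop(-5) == 1979-06-27
! datewheel pin(@prev) == 1979-06-27
! datewheel pin(2288-12-26) == 2288-12-26
! datewheel drift(70) == 2289-03-06

Answer: 1979-11-27


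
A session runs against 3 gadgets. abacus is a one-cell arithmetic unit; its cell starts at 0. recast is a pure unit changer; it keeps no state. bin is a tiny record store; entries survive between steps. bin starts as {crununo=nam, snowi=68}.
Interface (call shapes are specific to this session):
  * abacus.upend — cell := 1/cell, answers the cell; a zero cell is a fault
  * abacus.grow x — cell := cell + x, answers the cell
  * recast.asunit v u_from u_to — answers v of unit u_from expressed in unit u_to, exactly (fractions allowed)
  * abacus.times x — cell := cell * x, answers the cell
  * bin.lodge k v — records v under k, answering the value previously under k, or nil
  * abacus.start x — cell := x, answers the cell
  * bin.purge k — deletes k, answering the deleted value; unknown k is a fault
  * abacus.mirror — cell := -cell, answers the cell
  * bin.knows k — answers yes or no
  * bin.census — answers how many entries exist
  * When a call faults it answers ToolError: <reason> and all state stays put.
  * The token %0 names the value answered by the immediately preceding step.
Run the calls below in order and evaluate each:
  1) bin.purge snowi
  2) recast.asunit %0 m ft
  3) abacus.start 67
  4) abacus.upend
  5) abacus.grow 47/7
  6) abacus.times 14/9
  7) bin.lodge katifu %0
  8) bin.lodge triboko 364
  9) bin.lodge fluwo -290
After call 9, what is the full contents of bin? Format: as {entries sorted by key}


Answer: {crununo=nam, fluwo=-290, katifu=2104/201, triboko=364}

Derivation:
// bin.purge(k=snowi) -> 68
// recast.asunit(v=%0, u_from=m, u_to=ft) -> 85000/381
// abacus.start(x=67) -> 67
// abacus.upend() -> 1/67
// abacus.grow(x=47/7) -> 3156/469
// abacus.times(x=14/9) -> 2104/201
// bin.lodge(k=katifu, v=%0) -> nil
// bin.lodge(k=triboko, v=364) -> nil
// bin.lodge(k=fluwo, v=-290) -> nil


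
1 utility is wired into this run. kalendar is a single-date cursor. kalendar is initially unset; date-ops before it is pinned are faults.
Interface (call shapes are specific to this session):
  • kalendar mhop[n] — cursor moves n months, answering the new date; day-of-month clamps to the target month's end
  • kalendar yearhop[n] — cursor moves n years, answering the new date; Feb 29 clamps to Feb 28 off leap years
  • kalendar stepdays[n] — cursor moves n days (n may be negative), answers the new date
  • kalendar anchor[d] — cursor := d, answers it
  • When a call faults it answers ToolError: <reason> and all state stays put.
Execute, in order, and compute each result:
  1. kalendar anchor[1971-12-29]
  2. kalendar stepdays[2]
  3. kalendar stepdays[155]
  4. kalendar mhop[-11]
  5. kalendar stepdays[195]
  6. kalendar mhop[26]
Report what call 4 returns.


% kalendar anchor 1971-12-29
  1971-12-29
% kalendar stepdays 2
  1971-12-31
% kalendar stepdays 155
  1972-06-03
% kalendar mhop -11
  1971-07-03
% kalendar stepdays 195
  1972-01-14
% kalendar mhop 26
  1974-03-14

Answer: 1971-07-03


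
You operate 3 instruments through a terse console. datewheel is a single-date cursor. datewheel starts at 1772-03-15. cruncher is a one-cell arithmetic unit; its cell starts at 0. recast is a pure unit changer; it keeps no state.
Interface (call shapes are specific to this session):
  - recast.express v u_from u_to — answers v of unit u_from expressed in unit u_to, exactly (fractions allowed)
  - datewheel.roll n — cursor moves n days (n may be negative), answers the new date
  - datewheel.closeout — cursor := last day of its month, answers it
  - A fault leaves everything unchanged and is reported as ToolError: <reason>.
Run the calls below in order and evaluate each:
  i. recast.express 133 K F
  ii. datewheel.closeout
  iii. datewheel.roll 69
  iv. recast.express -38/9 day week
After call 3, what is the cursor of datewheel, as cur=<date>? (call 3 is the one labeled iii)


Answer: cur=1772-06-08

Derivation:
==> recast.express(133, K, F)
<== -22027/100
==> datewheel.closeout()
<== 1772-03-31
==> datewheel.roll(69)
<== 1772-06-08
==> recast.express(-38/9, day, week)
<== -38/63


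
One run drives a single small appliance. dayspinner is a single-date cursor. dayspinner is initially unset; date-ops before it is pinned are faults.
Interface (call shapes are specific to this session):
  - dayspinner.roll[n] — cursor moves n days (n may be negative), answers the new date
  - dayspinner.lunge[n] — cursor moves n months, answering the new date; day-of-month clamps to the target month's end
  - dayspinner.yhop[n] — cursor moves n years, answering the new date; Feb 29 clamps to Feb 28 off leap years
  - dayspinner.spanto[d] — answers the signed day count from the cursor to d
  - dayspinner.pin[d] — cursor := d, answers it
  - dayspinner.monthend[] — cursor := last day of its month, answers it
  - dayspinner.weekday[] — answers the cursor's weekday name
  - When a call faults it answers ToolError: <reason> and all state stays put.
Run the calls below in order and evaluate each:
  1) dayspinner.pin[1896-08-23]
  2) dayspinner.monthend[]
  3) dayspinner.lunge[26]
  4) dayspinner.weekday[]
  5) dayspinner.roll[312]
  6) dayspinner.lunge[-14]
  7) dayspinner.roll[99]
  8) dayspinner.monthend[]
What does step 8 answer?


Answer: 1898-10-31

Derivation:
Act: dayspinner.pin[d→1896-08-23]
Obs: 1896-08-23
Act: dayspinner.monthend[]
Obs: 1896-08-31
Act: dayspinner.lunge[n→26]
Obs: 1898-10-31
Act: dayspinner.weekday[]
Obs: Monday
Act: dayspinner.roll[n→312]
Obs: 1899-09-08
Act: dayspinner.lunge[n→-14]
Obs: 1898-07-08
Act: dayspinner.roll[n→99]
Obs: 1898-10-15
Act: dayspinner.monthend[]
Obs: 1898-10-31


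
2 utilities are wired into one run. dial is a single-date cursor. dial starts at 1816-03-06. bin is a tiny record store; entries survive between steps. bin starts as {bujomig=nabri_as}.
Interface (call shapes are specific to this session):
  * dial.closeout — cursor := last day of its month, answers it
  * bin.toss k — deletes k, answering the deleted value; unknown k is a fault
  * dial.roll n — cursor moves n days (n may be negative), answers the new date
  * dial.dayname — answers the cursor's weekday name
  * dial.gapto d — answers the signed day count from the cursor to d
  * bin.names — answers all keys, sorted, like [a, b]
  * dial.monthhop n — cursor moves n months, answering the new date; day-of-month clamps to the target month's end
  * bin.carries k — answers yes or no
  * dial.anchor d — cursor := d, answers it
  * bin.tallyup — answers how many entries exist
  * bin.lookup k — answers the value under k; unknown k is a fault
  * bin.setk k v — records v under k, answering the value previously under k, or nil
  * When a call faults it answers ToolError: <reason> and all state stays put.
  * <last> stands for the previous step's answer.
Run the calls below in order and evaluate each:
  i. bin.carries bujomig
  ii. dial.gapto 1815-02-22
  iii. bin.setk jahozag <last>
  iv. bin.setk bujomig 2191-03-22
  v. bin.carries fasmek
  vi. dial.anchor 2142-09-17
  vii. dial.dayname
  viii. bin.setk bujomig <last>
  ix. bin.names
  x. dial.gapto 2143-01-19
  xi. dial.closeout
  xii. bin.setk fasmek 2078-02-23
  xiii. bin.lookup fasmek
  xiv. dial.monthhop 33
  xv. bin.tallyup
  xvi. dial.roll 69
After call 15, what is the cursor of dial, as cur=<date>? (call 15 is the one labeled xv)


Answer: cur=2145-06-30

Derivation:
Next I call bin.carries using k→bujomig, and see yes.
Now I run dial.gapto using d→1815-02-22, and observe -378.
Invoking bin.setk using k→jahozag, v→<last>, → nil.
Invoking bin.setk using k→bujomig, v→2191-03-22, — result: nabri_as.
I run bin.carries using k→fasmek: no.
I try dial.anchor using d→2142-09-17, yielding 2142-09-17.
I use dial.dayname(), which returns Monday.
I use bin.setk using k→bujomig, v→<last>: 2191-03-22.
Invoking bin.names(): [bujomig, jahozag].
I invoke dial.gapto using d→2143-01-19, and see 124.
Using dial.closeout, which returns 2142-09-30.
I invoke bin.setk using k→fasmek, v→2078-02-23, which returns nil.
I try bin.lookup using k→fasmek, — result: 2078-02-23.
Then dial.monthhop using n→33, → 2145-06-30.
Using bin.tallyup(), — result: 3.
I use dial.roll using n→69, and see 2145-09-07.


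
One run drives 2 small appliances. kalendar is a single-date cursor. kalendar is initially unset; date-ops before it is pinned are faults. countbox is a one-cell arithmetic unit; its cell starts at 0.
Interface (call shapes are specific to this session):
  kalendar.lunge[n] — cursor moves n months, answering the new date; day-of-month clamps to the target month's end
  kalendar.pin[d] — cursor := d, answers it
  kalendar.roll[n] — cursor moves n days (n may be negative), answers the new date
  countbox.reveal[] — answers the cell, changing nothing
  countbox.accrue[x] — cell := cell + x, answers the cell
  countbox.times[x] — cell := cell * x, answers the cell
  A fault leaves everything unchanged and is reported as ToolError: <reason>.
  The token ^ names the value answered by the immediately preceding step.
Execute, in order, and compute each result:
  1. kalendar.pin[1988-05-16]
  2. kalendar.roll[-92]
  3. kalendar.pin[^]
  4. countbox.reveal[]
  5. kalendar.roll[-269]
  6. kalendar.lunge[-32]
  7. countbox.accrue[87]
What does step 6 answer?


Answer: 1984-09-21

Derivation:
// kalendar.pin(d=1988-05-16) -> 1988-05-16
// kalendar.roll(n=-92) -> 1988-02-14
// kalendar.pin(d=^) -> 1988-02-14
// countbox.reveal() -> 0
// kalendar.roll(n=-269) -> 1987-05-21
// kalendar.lunge(n=-32) -> 1984-09-21
// countbox.accrue(x=87) -> 87


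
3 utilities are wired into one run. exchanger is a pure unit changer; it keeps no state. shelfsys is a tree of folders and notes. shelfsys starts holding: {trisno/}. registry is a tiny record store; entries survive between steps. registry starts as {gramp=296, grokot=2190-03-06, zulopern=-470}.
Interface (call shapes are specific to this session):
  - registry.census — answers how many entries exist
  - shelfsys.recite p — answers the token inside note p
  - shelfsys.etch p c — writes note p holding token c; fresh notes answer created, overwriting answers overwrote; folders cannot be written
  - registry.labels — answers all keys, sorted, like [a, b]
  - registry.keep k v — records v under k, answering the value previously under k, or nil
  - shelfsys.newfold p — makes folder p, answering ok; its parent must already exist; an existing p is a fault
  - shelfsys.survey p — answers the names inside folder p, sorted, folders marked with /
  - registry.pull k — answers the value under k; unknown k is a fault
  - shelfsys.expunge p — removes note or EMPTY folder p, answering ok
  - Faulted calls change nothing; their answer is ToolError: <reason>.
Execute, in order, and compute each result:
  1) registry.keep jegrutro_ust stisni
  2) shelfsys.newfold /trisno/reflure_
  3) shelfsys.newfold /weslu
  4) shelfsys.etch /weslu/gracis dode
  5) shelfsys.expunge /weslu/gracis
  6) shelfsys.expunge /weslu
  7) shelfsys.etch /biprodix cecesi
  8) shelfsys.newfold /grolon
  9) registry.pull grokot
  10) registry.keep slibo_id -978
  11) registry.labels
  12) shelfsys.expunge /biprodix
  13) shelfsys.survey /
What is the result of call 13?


Answer: [grolon/, trisno/]

Derivation:
[in] registry.keep k→jegrutro_ust v→stisni
:: nil
[in] shelfsys.newfold p→/trisno/reflure_
:: ok
[in] shelfsys.newfold p→/weslu
:: ok
[in] shelfsys.etch p→/weslu/gracis c→dode
:: created
[in] shelfsys.expunge p→/weslu/gracis
:: ok
[in] shelfsys.expunge p→/weslu
:: ok
[in] shelfsys.etch p→/biprodix c→cecesi
:: created
[in] shelfsys.newfold p→/grolon
:: ok
[in] registry.pull k→grokot
:: 2190-03-06
[in] registry.keep k→slibo_id v→-978
:: nil
[in] registry.labels
:: [gramp, grokot, jegrutro_ust, slibo_id, zulopern]
[in] shelfsys.expunge p→/biprodix
:: ok
[in] shelfsys.survey p→/
:: [grolon/, trisno/]


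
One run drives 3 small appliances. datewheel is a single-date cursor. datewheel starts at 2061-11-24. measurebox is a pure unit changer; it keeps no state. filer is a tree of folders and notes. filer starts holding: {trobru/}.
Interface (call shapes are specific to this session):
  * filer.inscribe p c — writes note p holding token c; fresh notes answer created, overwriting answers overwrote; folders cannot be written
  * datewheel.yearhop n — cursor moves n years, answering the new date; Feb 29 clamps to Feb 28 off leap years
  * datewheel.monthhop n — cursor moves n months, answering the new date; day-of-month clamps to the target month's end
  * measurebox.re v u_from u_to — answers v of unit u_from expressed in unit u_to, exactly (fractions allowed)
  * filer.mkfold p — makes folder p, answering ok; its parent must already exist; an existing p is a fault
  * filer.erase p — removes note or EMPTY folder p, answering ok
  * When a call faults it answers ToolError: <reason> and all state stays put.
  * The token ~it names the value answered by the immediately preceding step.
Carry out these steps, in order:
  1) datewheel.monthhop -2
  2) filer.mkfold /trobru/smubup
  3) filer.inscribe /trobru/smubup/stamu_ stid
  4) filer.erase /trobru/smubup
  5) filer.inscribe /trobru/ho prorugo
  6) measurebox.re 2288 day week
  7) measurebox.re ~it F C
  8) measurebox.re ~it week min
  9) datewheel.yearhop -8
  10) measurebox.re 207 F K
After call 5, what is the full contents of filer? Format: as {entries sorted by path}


Now I run datewheel.monthhop using n=-2, which returns 2061-09-24.
Now I run filer.mkfold using p=/trobru/smubup, and see ok.
I try filer.inscribe using p=/trobru/smubup/stamu_, c=stid, and observe created.
I use filer.erase using p=/trobru/smubup, and see ToolError: not empty.
I try filer.inscribe using p=/trobru/ho, c=prorugo, and observe created.
I use measurebox.re using v=2288, u_from=day, u_to=week, and see 2288/7.
I invoke measurebox.re using v=~it, u_from=F, u_to=C, which returns 3440/21.
I try measurebox.re using v=~it, u_from=week, u_to=min, and get 1651200.
I try datewheel.yearhop using n=-8, and observe 2053-09-24.
Using measurebox.re using v=207, u_from=F, u_to=K, and get 66667/180.

Answer: {trobru/, trobru/ho=prorugo, trobru/smubup/, trobru/smubup/stamu_=stid}


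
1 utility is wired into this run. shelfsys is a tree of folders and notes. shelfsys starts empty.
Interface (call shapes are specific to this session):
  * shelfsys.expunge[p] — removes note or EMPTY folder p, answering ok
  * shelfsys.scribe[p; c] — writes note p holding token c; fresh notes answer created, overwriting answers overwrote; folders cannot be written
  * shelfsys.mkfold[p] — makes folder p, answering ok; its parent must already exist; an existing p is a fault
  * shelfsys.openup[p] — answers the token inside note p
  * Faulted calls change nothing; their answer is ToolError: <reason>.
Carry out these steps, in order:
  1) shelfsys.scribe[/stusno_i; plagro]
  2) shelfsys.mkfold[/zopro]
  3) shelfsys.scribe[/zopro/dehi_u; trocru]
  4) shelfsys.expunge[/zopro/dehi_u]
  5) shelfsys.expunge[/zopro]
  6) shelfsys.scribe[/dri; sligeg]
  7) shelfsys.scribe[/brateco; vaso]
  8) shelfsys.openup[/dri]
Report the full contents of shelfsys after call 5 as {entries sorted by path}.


% shelfsys.scribe /stusno_i plagro
  created
% shelfsys.mkfold /zopro
  ok
% shelfsys.scribe /zopro/dehi_u trocru
  created
% shelfsys.expunge /zopro/dehi_u
  ok
% shelfsys.expunge /zopro
  ok
% shelfsys.scribe /dri sligeg
  created
% shelfsys.scribe /brateco vaso
  created
% shelfsys.openup /dri
  sligeg

Answer: {stusno_i=plagro}


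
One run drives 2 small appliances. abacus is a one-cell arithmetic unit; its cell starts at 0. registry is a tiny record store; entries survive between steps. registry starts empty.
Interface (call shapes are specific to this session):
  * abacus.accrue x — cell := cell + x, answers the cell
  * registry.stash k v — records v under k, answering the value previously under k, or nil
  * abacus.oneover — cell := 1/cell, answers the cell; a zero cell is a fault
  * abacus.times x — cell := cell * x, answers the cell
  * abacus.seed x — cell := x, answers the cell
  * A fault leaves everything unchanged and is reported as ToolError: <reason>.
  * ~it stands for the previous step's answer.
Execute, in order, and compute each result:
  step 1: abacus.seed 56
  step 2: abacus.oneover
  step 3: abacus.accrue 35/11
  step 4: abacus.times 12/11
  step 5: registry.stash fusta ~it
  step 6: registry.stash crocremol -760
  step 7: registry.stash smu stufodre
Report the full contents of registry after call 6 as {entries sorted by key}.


>> abacus.seed(56)
<< 56
>> abacus.oneover()
<< 1/56
>> abacus.accrue(35/11)
<< 1971/616
>> abacus.times(12/11)
<< 5913/1694
>> registry.stash(fusta, ~it)
<< nil
>> registry.stash(crocremol, -760)
<< nil
>> registry.stash(smu, stufodre)
<< nil

Answer: {crocremol=-760, fusta=5913/1694}


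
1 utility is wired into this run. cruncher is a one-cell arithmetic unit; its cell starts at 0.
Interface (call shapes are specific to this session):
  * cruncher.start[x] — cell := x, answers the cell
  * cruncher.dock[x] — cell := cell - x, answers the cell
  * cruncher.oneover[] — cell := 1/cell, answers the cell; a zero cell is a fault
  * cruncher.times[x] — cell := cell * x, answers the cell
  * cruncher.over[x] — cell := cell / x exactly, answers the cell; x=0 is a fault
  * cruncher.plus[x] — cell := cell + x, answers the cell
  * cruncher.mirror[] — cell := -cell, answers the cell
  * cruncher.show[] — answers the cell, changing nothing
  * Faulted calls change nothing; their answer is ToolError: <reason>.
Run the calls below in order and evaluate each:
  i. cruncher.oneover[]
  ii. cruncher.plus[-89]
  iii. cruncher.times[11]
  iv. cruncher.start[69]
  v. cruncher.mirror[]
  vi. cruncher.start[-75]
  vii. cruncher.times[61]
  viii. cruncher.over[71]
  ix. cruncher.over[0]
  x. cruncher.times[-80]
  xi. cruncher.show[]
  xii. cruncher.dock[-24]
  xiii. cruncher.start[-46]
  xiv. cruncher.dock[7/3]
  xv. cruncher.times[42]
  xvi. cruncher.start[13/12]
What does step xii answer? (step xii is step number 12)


-> cruncher.oneover()
<- ToolError: reciprocal of zero
-> cruncher.plus(x=-89)
<- -89
-> cruncher.times(x=11)
<- -979
-> cruncher.start(x=69)
<- 69
-> cruncher.mirror()
<- -69
-> cruncher.start(x=-75)
<- -75
-> cruncher.times(x=61)
<- -4575
-> cruncher.over(x=71)
<- -4575/71
-> cruncher.over(x=0)
<- ToolError: division by zero
-> cruncher.times(x=-80)
<- 366000/71
-> cruncher.show()
<- 366000/71
-> cruncher.dock(x=-24)
<- 367704/71
-> cruncher.start(x=-46)
<- -46
-> cruncher.dock(x=7/3)
<- -145/3
-> cruncher.times(x=42)
<- -2030
-> cruncher.start(x=13/12)
<- 13/12

Answer: 367704/71


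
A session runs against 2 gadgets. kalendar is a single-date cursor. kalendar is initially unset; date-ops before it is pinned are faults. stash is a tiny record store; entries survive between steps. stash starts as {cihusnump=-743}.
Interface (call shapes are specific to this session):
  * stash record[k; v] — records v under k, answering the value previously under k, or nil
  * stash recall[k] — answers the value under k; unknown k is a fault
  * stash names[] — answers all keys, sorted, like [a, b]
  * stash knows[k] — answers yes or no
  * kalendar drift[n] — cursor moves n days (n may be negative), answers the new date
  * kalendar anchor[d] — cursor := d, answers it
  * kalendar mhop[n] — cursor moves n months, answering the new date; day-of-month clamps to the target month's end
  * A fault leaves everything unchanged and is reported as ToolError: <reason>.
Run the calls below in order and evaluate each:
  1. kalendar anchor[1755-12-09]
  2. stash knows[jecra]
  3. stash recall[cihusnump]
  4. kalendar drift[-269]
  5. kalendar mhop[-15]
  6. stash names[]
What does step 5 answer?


>>> kalendar anchor 1755-12-09
[out] 1755-12-09
>>> stash knows jecra
[out] no
>>> stash recall cihusnump
[out] -743
>>> kalendar drift -269
[out] 1755-03-15
>>> kalendar mhop -15
[out] 1753-12-15
>>> stash names
[out] [cihusnump]

Answer: 1753-12-15


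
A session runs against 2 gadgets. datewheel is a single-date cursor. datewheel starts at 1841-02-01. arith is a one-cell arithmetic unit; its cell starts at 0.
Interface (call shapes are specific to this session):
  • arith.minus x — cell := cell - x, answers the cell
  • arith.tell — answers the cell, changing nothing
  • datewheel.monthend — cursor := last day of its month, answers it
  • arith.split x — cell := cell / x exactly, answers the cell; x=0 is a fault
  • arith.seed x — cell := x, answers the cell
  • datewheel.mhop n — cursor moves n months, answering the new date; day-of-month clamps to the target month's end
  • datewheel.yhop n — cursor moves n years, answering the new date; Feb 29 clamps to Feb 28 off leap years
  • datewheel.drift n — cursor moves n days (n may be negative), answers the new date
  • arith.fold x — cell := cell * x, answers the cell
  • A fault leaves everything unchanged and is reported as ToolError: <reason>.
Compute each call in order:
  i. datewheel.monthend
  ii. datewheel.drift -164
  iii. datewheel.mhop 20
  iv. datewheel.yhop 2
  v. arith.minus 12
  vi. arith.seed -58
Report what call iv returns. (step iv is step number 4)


Answer: 1844-05-17

Derivation:
>> monthend()
<< 1841-02-28
>> drift(n→-164)
<< 1840-09-17
>> mhop(n→20)
<< 1842-05-17
>> yhop(n→2)
<< 1844-05-17
>> minus(x→12)
<< -12
>> seed(x→-58)
<< -58


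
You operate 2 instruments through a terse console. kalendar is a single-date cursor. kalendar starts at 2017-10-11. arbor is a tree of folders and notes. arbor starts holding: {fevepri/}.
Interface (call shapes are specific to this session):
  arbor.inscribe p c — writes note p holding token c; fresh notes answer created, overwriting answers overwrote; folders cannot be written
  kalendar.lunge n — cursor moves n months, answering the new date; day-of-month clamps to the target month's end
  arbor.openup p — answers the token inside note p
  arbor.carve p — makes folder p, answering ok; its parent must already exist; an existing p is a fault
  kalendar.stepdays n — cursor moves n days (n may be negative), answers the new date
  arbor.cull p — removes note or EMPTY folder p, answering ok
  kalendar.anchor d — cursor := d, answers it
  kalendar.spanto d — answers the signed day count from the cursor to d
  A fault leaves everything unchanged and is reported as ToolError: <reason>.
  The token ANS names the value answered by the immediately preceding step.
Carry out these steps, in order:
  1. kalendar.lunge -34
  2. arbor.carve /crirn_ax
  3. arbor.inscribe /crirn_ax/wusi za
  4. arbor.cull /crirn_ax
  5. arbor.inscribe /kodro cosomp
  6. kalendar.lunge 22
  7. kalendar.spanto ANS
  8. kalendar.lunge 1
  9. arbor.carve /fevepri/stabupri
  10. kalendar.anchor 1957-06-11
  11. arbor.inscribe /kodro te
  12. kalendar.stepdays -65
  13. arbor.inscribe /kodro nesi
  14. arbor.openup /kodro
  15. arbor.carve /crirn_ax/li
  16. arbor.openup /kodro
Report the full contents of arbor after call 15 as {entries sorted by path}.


Answer: {crirn_ax/, crirn_ax/li/, crirn_ax/wusi=za, fevepri/, fevepri/stabupri/, kodro=nesi}

Derivation:
Then kalendar.lunge passing n='-34', which returns 2014-12-11.
Using arbor.carve passing p='/crirn_ax', — result: ok.
Next I call arbor.inscribe passing p='/crirn_ax/wusi', c='za', yielding created.
I try arbor.cull passing p='/crirn_ax', giving ToolError: not empty.
I try arbor.inscribe passing p='/kodro', c='cosomp', yielding created.
Invoking kalendar.lunge passing n='22', — result: 2016-10-11.
I try kalendar.spanto passing d='ANS', giving 0.
I invoke kalendar.lunge passing n='1', and get 2016-11-11.
Using arbor.carve passing p='/fevepri/stabupri': ok.
Using kalendar.anchor passing d='1957-06-11', → 1957-06-11.
I run arbor.inscribe passing p='/kodro', c='te', and see overwrote.
Now I run kalendar.stepdays passing n='-65', and observe 1957-04-07.
Then arbor.inscribe passing p='/kodro', c='nesi': overwrote.
I run arbor.openup passing p='/kodro', yielding nesi.
I try arbor.carve passing p='/crirn_ax/li': ok.
I call arbor.openup passing p='/kodro', and get nesi.


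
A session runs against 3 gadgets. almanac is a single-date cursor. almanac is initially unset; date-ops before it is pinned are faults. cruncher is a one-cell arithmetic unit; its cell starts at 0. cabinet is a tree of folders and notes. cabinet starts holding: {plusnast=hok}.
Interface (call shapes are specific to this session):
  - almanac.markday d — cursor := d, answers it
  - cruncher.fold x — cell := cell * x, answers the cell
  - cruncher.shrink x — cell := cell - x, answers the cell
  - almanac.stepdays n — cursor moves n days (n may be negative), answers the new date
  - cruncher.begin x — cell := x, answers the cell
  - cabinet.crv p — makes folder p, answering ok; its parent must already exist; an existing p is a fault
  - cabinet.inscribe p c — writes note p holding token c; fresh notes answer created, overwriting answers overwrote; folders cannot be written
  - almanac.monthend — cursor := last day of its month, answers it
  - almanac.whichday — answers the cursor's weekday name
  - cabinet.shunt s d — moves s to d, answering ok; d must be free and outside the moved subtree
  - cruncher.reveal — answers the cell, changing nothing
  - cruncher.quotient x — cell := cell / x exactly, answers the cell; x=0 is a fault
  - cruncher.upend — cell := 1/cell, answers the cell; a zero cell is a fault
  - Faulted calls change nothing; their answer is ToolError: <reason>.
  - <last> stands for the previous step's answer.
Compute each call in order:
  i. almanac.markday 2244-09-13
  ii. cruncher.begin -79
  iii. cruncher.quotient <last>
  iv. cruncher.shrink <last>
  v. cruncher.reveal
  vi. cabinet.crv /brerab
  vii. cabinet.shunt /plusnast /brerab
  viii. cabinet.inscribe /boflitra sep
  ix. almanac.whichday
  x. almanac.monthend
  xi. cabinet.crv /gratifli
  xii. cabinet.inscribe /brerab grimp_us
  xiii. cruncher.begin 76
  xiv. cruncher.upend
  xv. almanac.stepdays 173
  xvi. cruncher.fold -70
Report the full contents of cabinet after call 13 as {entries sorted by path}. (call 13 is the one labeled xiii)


Answer: {boflitra=sep, brerab/, gratifli/, plusnast=hok}

Derivation:
I use almanac.markday passing d: 2244-09-13: 2244-09-13.
I invoke cruncher.begin passing x: -79, — result: -79.
I call cruncher.quotient passing x: <last>, and observe 1.
Invoking cruncher.shrink passing x: <last>, and see 0.
Then cruncher.reveal(), — result: 0.
Then cabinet.crv passing p: /brerab, → ok.
I invoke cabinet.shunt passing s: /plusnast, d: /brerab, and see ToolError: exists.
Now I run cabinet.inscribe passing p: /boflitra, c: sep, — result: created.
I run almanac.whichday, — result: Friday.
I use almanac.monthend, which returns 2244-09-30.
I run cabinet.crv passing p: /gratifli, which returns ok.
Calling cabinet.inscribe passing p: /brerab, c: grimp_us, which returns ToolError: is a directory.
I call cruncher.begin passing x: 76, and observe 76.
Then cruncher.upend(), yielding 1/76.
Calling almanac.stepdays passing n: 173, — result: 2245-03-22.
Using cruncher.fold passing x: -70: -35/38.


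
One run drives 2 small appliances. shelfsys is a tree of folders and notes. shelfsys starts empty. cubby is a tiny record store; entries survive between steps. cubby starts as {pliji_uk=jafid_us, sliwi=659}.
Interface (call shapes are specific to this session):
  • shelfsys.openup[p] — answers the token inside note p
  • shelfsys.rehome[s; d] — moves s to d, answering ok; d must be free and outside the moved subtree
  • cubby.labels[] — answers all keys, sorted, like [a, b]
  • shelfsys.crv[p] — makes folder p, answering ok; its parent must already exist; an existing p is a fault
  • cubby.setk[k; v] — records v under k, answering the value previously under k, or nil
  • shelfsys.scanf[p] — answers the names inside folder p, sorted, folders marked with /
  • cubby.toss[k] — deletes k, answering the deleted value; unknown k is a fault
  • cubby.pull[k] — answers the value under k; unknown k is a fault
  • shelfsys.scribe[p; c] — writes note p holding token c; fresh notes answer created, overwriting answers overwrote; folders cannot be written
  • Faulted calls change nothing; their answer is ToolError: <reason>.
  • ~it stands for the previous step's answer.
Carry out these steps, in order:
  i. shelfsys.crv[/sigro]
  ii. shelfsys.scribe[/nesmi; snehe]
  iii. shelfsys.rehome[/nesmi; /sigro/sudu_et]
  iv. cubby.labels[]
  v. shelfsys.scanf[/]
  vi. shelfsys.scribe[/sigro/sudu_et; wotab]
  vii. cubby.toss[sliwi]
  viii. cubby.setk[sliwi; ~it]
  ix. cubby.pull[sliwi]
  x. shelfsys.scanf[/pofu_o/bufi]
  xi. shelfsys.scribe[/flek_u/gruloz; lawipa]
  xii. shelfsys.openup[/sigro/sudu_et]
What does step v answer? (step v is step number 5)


% shelfsys.crv p→/sigro
  ok
% shelfsys.scribe p→/nesmi c→snehe
  created
% shelfsys.rehome s→/nesmi d→/sigro/sudu_et
  ok
% cubby.labels
  [pliji_uk, sliwi]
% shelfsys.scanf p→/
  [sigro/]
% shelfsys.scribe p→/sigro/sudu_et c→wotab
  overwrote
% cubby.toss k→sliwi
  659
% cubby.setk k→sliwi v→~it
  nil
% cubby.pull k→sliwi
  659
% shelfsys.scanf p→/pofu_o/bufi
  ToolError: not found
% shelfsys.scribe p→/flek_u/gruloz c→lawipa
  ToolError: no parent
% shelfsys.openup p→/sigro/sudu_et
  wotab

Answer: [sigro/]


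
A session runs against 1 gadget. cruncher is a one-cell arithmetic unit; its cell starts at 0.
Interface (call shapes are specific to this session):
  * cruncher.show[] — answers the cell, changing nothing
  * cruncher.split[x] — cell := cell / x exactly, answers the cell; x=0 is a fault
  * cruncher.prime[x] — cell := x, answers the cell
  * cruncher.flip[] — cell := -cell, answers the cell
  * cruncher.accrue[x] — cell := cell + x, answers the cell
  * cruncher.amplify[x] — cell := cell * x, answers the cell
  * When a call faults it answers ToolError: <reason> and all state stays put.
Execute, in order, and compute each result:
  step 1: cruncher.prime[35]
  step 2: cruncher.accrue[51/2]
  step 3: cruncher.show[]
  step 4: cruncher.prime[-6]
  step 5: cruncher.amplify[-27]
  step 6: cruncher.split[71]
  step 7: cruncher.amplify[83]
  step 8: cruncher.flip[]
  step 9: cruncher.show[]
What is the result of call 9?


Act: cruncher.prime[35]
Obs: 35
Act: cruncher.accrue[51/2]
Obs: 121/2
Act: cruncher.show[]
Obs: 121/2
Act: cruncher.prime[-6]
Obs: -6
Act: cruncher.amplify[-27]
Obs: 162
Act: cruncher.split[71]
Obs: 162/71
Act: cruncher.amplify[83]
Obs: 13446/71
Act: cruncher.flip[]
Obs: -13446/71
Act: cruncher.show[]
Obs: -13446/71

Answer: -13446/71


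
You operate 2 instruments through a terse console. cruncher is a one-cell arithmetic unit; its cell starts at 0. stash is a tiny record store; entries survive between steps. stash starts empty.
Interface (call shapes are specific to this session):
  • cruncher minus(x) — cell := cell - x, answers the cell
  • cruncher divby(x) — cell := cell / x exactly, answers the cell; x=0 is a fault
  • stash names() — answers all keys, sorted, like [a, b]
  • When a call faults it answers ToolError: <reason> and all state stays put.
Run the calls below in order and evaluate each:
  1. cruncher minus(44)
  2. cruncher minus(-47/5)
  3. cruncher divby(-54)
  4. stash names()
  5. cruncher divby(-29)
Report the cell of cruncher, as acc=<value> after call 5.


Answer: acc=-173/7830

Derivation:
// cruncher minus(x: 44) : -44
// cruncher minus(x: -47/5) : -173/5
// cruncher divby(x: -54) : 173/270
// stash names() : []
// cruncher divby(x: -29) : -173/7830
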